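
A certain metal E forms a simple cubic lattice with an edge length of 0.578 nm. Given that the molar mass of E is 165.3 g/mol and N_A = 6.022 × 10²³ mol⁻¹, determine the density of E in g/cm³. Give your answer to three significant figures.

1.42 g/cm³

A simple cubic unit cell contains Z = 1 atom.
Cell volume: a³ = (0.578 nm)³ = (5.780 × 10^-8 cm)³ = 1.931 × 10^-22 cm³.
ρ = Z·M/(N_A·a³) = 1 × 165.3 / (6.022 × 10²³ × 1.931 × 10^-22) = 1.422 g/cm³.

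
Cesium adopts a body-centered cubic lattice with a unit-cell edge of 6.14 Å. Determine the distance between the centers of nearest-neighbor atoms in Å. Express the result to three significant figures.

5.32 Å

In a BCC structure, atoms touch along the body diagonal, so √3·a = 4r; the nearest-neighbor distance equals 2r = 0.8660·a.
d = 0.8660 × 6.14 = 5.32 Å.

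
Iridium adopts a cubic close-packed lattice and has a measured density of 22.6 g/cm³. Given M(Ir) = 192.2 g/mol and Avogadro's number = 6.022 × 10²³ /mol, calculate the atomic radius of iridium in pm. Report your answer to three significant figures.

For an FCC cell (Z = 4), a³ = Z·M/(N_A·ρ) = 4 × 192.2 / (6.022 × 10²³ × 22.60) = 5.649 × 10^-23 cm³, so a = 3.837 × 10^-8 cm = 383.7 pm.
Atoms touch along the face diagonal, so √2·a = 4r, so r = 0.3536 × a = 136 pm.

136 pm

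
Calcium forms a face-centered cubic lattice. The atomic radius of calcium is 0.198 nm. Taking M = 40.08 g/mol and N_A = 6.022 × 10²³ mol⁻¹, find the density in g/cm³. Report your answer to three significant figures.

In an FCC lattice, atoms touch along the face diagonal, so √2·a = 4r, giving a = 0.5600 nm = 5.600 × 10^-8 cm.
With Z = 4, ρ = Z·M/(N_A·a³) = 4 × 40.08 / (6.022 × 10²³ × 1.756 × 10^-22) = 1.516 g/cm³.

1.52 g/cm³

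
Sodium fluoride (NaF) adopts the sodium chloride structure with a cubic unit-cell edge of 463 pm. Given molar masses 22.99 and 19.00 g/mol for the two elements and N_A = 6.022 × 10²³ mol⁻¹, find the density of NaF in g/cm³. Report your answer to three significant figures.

2.81 g/cm³

The sodium chloride structure contains Z = 4 formula units per cell; M(NaF) = 22.99 + 19.00 = 41.99 g/mol.
a³ = (4.630 × 10^-8 cm)³ = 9.925 × 10^-23 cm³.
ρ = 4 × 41.99 / (6.022 × 10²³ × 9.925 × 10^-23) = 2.810 g/cm³.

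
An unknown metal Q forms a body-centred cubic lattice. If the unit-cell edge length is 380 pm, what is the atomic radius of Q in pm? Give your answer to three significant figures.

165 pm

In a BCC lattice, atoms touch along the body diagonal, so √3·a = 4r.
r = √3·a/4 = 1.7321 × 380 / 4 = 165 pm.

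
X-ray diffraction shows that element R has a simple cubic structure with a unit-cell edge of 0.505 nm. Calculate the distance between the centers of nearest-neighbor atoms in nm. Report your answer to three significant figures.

0.505 nm

In a simple cubic structure, atoms touch along the cell edge, so a = 2r; the nearest-neighbor distance equals 2r = 1.000·a.
d = 1.000 × 0.505 = 0.505 nm.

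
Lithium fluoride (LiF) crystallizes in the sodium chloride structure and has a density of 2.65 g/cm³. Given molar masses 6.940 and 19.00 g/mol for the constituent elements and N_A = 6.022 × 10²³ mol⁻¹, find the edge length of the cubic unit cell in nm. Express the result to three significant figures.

0.402 nm

M(LiF) = 25.94 g/mol; Z = 4 formula units per cell.
a³ = Z·M/(N_A·ρ) = 4 × 25.94 / (6.022 × 10²³ × 2.65) = 6.502 × 10^-23 cm³, so a = 4.021 × 10^-8 cm = 0.402 nm.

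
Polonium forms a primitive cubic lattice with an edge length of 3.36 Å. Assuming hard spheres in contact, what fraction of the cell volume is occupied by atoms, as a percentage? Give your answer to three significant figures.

In a simple cubic lattice atoms touch along the cell edge, so a = 2r, so r = 0.5000a = 1.680 Å.
Packing fraction = Z·(4/3)πr³ / a³ = 1 × (4/3)π × (1.680)³ / (3.36)³ = 0.5236 = 52.4%.

52.4%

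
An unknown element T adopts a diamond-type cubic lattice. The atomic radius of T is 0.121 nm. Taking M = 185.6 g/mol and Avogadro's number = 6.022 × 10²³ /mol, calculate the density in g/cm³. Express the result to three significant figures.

In a diamond cubic lattice, nearest neighbors lie along the body diagonal with √3·a = 8r, giving a = 0.5589 nm = 5.589 × 10^-8 cm.
With Z = 8, ρ = Z·M/(N_A·a³) = 8 × 185.6 / (6.022 × 10²³ × 1.746 × 10^-22) = 14.12 g/cm³.

14.1 g/cm³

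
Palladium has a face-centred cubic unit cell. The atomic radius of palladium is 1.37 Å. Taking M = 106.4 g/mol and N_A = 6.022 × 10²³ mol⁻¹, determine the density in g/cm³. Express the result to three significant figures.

12.1 g/cm³

In an FCC lattice, atoms touch along the face diagonal, so √2·a = 4r, giving a = 3.875 Å = 3.875 × 10^-8 cm.
With Z = 4, ρ = Z·M/(N_A·a³) = 4 × 106.4 / (6.022 × 10²³ × 5.818 × 10^-23) = 12.15 g/cm³.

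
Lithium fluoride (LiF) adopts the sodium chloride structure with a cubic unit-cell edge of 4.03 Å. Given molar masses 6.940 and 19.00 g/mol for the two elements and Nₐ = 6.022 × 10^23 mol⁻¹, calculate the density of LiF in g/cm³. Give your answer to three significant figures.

The sodium chloride structure contains Z = 4 formula units per cell; M(LiF) = 6.940 + 19.00 = 25.94 g/mol.
a³ = (4.030 × 10^-8 cm)³ = 6.545 × 10^-23 cm³.
ρ = 4 × 25.94 / (6.022 × 10²³ × 6.545 × 10^-23) = 2.633 g/cm³.

2.63 g/cm³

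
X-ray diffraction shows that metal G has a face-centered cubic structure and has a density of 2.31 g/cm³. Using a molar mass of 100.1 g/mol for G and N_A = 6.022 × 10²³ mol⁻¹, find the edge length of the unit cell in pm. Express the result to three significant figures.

With Z = 4 atoms per FCC cell, a³ = Z·M/(N_A·ρ) = 4 × 100.1 / (6.022 × 10²³ × 2.310 g/cm³) = 2.878 × 10^-22 cm³.
a = (2.878 × 10^-22)^(1/3) = 6.603 × 10^-8 cm = 660 pm.

660 pm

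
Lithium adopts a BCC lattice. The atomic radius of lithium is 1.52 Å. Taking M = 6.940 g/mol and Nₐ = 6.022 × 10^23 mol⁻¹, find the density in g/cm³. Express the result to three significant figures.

0.533 g/cm³

In a BCC lattice, atoms touch along the body diagonal, so √3·a = 4r, giving a = 3.510 Å = 3.510 × 10^-8 cm.
With Z = 2, ρ = Z·M/(N_A·a³) = 2 × 6.940 / (6.022 × 10²³ × 4.325 × 10^-23) = 0.5329 g/cm³.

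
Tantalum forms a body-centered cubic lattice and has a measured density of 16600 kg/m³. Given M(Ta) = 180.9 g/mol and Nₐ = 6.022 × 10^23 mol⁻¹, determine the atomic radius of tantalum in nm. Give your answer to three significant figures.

0.143 nm

For a BCC cell (Z = 2), a³ = Z·M/(N_A·ρ) = 2 × 180.9 / (6.022 × 10²³ × 16.60) = 3.619 × 10^-23 cm³, so a = 3.308 × 10^-8 cm = 0.3308 nm.
Atoms touch along the body diagonal, so √3·a = 4r, so r = 0.4330 × a = 0.143 nm.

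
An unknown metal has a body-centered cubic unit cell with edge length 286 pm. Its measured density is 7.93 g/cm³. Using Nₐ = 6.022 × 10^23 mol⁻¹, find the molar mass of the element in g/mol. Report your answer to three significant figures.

A BCC cell has Z = 2 atoms; a = 2.860 × 10^-8 cm.
M = ρ·N_A·a³/Z = 7.93 × 6.022 × 10²³ × 2.339 × 10^-23 / 2 = 55.9 g/mol.

55.9 g/mol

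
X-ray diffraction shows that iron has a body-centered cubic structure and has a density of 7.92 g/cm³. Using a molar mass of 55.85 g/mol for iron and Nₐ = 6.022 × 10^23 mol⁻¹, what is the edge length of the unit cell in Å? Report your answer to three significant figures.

With Z = 2 atoms per BCC cell, a³ = Z·M/(N_A·ρ) = 2 × 55.85 / (6.022 × 10²³ × 7.920 g/cm³) = 2.342 × 10^-23 cm³.
a = (2.342 × 10^-23)^(1/3) = 2.861 × 10^-8 cm = 2.86 Å.

2.86 Å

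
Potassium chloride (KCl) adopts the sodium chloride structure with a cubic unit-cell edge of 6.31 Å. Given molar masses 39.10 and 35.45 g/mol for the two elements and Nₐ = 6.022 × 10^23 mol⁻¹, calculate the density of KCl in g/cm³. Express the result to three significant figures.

1.97 g/cm³

The sodium chloride structure contains Z = 4 formula units per cell; M(KCl) = 39.10 + 35.45 = 74.55 g/mol.
a³ = (6.310 × 10^-8 cm)³ = 2.512 × 10^-22 cm³.
ρ = 4 × 74.55 / (6.022 × 10²³ × 2.512 × 10^-22) = 1.971 g/cm³.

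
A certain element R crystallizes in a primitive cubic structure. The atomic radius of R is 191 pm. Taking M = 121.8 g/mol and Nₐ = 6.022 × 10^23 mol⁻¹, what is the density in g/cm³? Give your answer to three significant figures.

3.63 g/cm³

In a simple cubic lattice, atoms touch along the cell edge, so a = 2r, giving a = 382.0 pm = 3.820 × 10^-8 cm.
With Z = 1, ρ = Z·M/(N_A·a³) = 1 × 121.8 / (6.022 × 10²³ × 5.574 × 10^-23) = 3.628 g/cm³.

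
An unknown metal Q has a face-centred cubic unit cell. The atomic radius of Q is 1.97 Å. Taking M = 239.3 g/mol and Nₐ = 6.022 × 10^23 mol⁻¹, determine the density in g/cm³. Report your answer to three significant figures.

In an FCC lattice, atoms touch along the face diagonal, so √2·a = 4r, giving a = 5.572 Å = 5.572 × 10^-8 cm.
With Z = 4, ρ = Z·M/(N_A·a³) = 4 × 239.3 / (6.022 × 10²³ × 1.730 × 10^-22) = 9.188 g/cm³.

9.19 g/cm³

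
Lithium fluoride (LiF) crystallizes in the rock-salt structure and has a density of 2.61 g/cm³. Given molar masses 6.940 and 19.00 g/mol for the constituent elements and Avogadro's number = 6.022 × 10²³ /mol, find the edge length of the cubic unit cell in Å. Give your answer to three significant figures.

4.04 Å

M(LiF) = 25.94 g/mol; Z = 4 formula units per cell.
a³ = Z·M/(N_A·ρ) = 4 × 25.94 / (6.022 × 10²³ × 2.61) = 6.602 × 10^-23 cm³, so a = 4.042 × 10^-8 cm = 4.04 Å.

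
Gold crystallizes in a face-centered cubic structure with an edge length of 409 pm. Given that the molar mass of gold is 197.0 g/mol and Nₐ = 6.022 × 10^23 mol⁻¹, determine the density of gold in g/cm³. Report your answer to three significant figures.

19.1 g/cm³

An FCC unit cell contains Z = 4 atoms.
Cell volume: a³ = (409 pm)³ = (4.090 × 10^-8 cm)³ = 6.842 × 10^-23 cm³.
ρ = Z·M/(N_A·a³) = 4 × 197.0 / (6.022 × 10²³ × 6.842 × 10^-23) = 19.13 g/cm³.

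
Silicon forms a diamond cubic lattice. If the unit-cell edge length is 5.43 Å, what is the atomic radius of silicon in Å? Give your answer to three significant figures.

1.18 Å

In a diamond cubic lattice, nearest neighbors lie along the body diagonal with √3·a = 8r.
r = √3·a/8 = 1.7321 × 5.43 / 8 = 1.18 Å.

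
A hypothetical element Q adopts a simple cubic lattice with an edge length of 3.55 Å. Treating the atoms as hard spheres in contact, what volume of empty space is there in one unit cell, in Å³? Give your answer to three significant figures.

In a simple cubic lattice atoms touch along the cell edge, so a = 2r, so r = 0.5000a = 1.775 Å.
V_cell = a³ = 44.74 Å³; V_atoms = 1 × (4/3)πr³ = 23.43 Å³.
Empty space = 44.74 − 23.43 = 21.3 Å³.

21.3 Å³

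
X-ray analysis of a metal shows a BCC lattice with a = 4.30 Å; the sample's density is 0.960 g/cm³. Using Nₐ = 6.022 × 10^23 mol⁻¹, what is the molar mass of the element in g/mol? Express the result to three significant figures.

A BCC cell has Z = 2 atoms; a = 4.300 × 10^-8 cm.
M = ρ·N_A·a³/Z = 0.960 × 6.022 × 10²³ × 7.951 × 10^-23 / 2 = 23.0 g/mol.

23.0 g/mol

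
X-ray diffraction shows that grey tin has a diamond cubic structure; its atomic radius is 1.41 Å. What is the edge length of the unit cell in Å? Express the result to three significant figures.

6.51 Å

In a diamond cubic lattice, nearest neighbors lie along the body diagonal with √3·a = 8r.
a = 8r/√3 = 8 × 1.41 / 1.7321 = 6.51 Å.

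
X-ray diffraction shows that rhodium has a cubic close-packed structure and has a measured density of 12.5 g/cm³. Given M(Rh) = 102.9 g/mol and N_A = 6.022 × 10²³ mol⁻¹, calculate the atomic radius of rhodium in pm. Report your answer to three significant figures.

134 pm

For an FCC cell (Z = 4), a³ = Z·M/(N_A·ρ) = 4 × 102.9 / (6.022 × 10²³ × 12.50) = 5.468 × 10^-23 cm³, so a = 3.796 × 10^-8 cm = 379.6 pm.
Atoms touch along the face diagonal, so √2·a = 4r, so r = 0.3536 × a = 134 pm.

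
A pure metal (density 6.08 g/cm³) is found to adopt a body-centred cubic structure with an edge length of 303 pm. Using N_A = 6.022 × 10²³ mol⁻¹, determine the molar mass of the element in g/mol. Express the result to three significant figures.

A BCC cell has Z = 2 atoms; a = 3.030 × 10^-8 cm.
M = ρ·N_A·a³/Z = 6.08 × 6.022 × 10²³ × 2.782 × 10^-23 / 2 = 50.9 g/mol.

50.9 g/mol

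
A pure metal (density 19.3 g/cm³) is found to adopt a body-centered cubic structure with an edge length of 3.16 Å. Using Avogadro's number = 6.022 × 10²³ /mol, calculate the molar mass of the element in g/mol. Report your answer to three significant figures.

A BCC cell has Z = 2 atoms; a = 3.160 × 10^-8 cm.
M = ρ·N_A·a³/Z = 19.3 × 6.022 × 10²³ × 3.155 × 10^-23 / 2 = 183 g/mol.

183 g/mol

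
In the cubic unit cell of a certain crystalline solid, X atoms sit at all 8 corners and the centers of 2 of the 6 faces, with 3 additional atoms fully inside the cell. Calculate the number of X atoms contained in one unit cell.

Corner atoms are shared by 8 cells (1/8 each), face atoms by 2 (1/2 each), interior atoms are unshared.
Net atoms = 8 × 1/8 + 2 × 1/2 + 3 = 1 + 1 + 3 = 5.

5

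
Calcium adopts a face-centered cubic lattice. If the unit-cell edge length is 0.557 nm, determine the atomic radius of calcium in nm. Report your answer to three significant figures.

0.197 nm

In an FCC lattice, atoms touch along the face diagonal, so √2·a = 4r.
r = √2·a/4 = 1.4142 × 0.557 / 4 = 0.197 nm.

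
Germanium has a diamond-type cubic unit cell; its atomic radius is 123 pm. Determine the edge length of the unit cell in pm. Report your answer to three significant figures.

568 pm

In a diamond cubic lattice, nearest neighbors lie along the body diagonal with √3·a = 8r.
a = 8r/√3 = 8 × 123 / 1.7321 = 568 pm.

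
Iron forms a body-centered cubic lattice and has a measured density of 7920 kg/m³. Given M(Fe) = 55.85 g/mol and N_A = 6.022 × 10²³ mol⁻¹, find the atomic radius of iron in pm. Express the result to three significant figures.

For a BCC cell (Z = 2), a³ = Z·M/(N_A·ρ) = 2 × 55.85 / (6.022 × 10²³ × 7.920) = 2.342 × 10^-23 cm³, so a = 2.861 × 10^-8 cm = 286.1 pm.
Atoms touch along the body diagonal, so √3·a = 4r, so r = 0.4330 × a = 124 pm.

124 pm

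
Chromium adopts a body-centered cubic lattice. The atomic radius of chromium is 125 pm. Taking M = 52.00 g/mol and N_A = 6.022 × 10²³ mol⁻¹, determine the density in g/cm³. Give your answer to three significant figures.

In a BCC lattice, atoms touch along the body diagonal, so √3·a = 4r, giving a = 288.7 pm = 2.887 × 10^-8 cm.
With Z = 2, ρ = Z·M/(N_A·a³) = 2 × 52.00 / (6.022 × 10²³ × 2.406 × 10^-23) = 7.179 g/cm³.

7.18 g/cm³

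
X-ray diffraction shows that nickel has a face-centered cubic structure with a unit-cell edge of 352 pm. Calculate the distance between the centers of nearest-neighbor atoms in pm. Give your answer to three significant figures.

249 pm

In an FCC structure, atoms touch along the face diagonal, so √2·a = 4r; the nearest-neighbor distance equals 2r = 0.7071·a.
d = 0.7071 × 352 = 249 pm.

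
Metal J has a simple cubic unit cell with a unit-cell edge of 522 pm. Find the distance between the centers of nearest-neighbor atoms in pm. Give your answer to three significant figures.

In a simple cubic structure, atoms touch along the cell edge, so a = 2r; the nearest-neighbor distance equals 2r = 1.000·a.
d = 1.000 × 522 = 522 pm.

522 pm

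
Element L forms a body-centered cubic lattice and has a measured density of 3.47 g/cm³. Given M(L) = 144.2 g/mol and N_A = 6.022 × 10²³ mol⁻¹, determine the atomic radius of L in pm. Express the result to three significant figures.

For a BCC cell (Z = 2), a³ = Z·M/(N_A·ρ) = 2 × 144.2 / (6.022 × 10²³ × 3.470) = 1.380 × 10^-22 cm³, so a = 5.168 × 10^-8 cm = 516.8 pm.
Atoms touch along the body diagonal, so √3·a = 4r, so r = 0.4330 × a = 224 pm.

224 pm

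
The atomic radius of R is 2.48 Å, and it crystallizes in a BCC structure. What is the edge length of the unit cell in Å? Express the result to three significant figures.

5.73 Å

In a BCC lattice, atoms touch along the body diagonal, so √3·a = 4r.
a = 4r/√3 = 4 × 2.48 / 1.7321 = 5.73 Å.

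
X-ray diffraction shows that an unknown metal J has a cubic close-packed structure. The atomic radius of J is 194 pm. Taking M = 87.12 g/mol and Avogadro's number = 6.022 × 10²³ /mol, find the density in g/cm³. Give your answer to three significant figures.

In an FCC lattice, atoms touch along the face diagonal, so √2·a = 4r, giving a = 548.7 pm = 5.487 × 10^-8 cm.
With Z = 4, ρ = Z·M/(N_A·a³) = 4 × 87.12 / (6.022 × 10²³ × 1.652 × 10^-22) = 3.503 g/cm³.

3.50 g/cm³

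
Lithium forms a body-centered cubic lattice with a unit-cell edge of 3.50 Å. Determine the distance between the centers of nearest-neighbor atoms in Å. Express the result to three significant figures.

3.03 Å

In a BCC structure, atoms touch along the body diagonal, so √3·a = 4r; the nearest-neighbor distance equals 2r = 0.8660·a.
d = 0.8660 × 3.50 = 3.03 Å.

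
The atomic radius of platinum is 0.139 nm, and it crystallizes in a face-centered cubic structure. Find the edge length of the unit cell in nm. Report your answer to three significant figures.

0.393 nm

In an FCC lattice, atoms touch along the face diagonal, so √2·a = 4r.
a = 4r/√2 = 4 × 0.139 / 1.4142 = 0.393 nm.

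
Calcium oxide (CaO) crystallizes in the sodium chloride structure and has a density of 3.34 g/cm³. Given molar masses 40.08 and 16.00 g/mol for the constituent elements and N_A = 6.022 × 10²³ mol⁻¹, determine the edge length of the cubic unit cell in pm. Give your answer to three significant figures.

481 pm

M(CaO) = 56.08 g/mol; Z = 4 formula units per cell.
a³ = Z·M/(N_A·ρ) = 4 × 56.08 / (6.022 × 10²³ × 3.34) = 1.115 × 10^-22 cm³, so a = 4.813 × 10^-8 cm = 481 pm.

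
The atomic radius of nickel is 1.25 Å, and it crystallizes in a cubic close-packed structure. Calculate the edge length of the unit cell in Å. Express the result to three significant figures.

3.54 Å

In an FCC lattice, atoms touch along the face diagonal, so √2·a = 4r.
a = 4r/√2 = 4 × 1.25 / 1.4142 = 3.54 Å.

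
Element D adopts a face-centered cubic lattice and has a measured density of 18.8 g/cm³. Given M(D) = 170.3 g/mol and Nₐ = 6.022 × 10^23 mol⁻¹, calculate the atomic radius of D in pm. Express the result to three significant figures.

For an FCC cell (Z = 4), a³ = Z·M/(N_A·ρ) = 4 × 170.3 / (6.022 × 10²³ × 18.80) = 6.017 × 10^-23 cm³, so a = 3.919 × 10^-8 cm = 391.9 pm.
Atoms touch along the face diagonal, so √2·a = 4r, so r = 0.3536 × a = 139 pm.

139 pm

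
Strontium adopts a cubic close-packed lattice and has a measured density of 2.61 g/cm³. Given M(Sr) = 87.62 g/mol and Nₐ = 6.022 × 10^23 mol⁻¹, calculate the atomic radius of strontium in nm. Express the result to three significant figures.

0.214 nm

For an FCC cell (Z = 4), a³ = Z·M/(N_A·ρ) = 4 × 87.62 / (6.022 × 10²³ × 2.610) = 2.230 × 10^-22 cm³, so a = 6.064 × 10^-8 cm = 0.6064 nm.
Atoms touch along the face diagonal, so √2·a = 4r, so r = 0.3536 × a = 0.214 nm.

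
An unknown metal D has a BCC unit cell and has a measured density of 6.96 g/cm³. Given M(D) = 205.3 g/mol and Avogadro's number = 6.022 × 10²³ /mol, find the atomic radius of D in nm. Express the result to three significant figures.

For a BCC cell (Z = 2), a³ = Z·M/(N_A·ρ) = 2 × 205.3 / (6.022 × 10²³ × 6.960) = 9.796 × 10^-23 cm³, so a = 4.610 × 10^-8 cm = 0.4610 nm.
Atoms touch along the body diagonal, so √3·a = 4r, so r = 0.4330 × a = 0.200 nm.

0.200 nm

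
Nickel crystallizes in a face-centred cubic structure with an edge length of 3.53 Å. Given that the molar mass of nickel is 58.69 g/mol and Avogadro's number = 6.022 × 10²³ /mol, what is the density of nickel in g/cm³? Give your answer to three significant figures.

An FCC unit cell contains Z = 4 atoms.
Cell volume: a³ = (3.53 Å)³ = (3.530 × 10^-8 cm)³ = 4.399 × 10^-23 cm³.
ρ = Z·M/(N_A·a³) = 4 × 58.69 / (6.022 × 10²³ × 4.399 × 10^-23) = 8.863 g/cm³.

8.86 g/cm³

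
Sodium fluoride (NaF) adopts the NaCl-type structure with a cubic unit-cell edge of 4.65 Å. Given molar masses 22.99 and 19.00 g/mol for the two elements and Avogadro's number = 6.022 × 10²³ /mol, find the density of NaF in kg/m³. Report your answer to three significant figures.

The NaCl-type structure contains Z = 4 formula units per cell; M(NaF) = 22.99 + 19.00 = 41.99 g/mol.
a³ = (4.650 × 10^-8 cm)³ = 1.005 × 10^-22 cm³.
ρ = 4 × 41.99 / (6.022 × 10²³ × 1.005 × 10^-22) = 2.774 g/cm³ = 2770 kg/m³.

2770 kg/m³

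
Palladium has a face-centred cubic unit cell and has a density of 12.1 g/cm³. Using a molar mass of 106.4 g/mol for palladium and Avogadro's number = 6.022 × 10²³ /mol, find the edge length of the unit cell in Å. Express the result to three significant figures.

With Z = 4 atoms per FCC cell, a³ = Z·M/(N_A·ρ) = 4 × 106.4 / (6.022 × 10²³ × 12.10 g/cm³) = 5.841 × 10^-23 cm³.
a = (5.841 × 10^-23)^(1/3) = 3.880 × 10^-8 cm = 3.88 Å.

3.88 Å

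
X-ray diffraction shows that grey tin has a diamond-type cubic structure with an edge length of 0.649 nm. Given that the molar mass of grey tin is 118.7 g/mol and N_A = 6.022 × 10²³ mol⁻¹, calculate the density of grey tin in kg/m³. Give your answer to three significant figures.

A diamond cubic unit cell contains Z = 8 atoms.
Cell volume: a³ = (0.649 nm)³ = (6.490 × 10^-8 cm)³ = 2.734 × 10^-22 cm³.
ρ = Z·M/(N_A·a³) = 8 × 118.7 / (6.022 × 10²³ × 2.734 × 10^-22) = 5.769 g/cm³ = 5770 kg/m³.

5770 kg/m³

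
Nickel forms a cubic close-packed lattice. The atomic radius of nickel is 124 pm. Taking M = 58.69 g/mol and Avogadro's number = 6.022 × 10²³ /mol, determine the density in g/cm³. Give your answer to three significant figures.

9.04 g/cm³

In an FCC lattice, atoms touch along the face diagonal, so √2·a = 4r, giving a = 350.7 pm = 3.507 × 10^-8 cm.
With Z = 4, ρ = Z·M/(N_A·a³) = 4 × 58.69 / (6.022 × 10²³ × 4.314 × 10^-23) = 9.036 g/cm³.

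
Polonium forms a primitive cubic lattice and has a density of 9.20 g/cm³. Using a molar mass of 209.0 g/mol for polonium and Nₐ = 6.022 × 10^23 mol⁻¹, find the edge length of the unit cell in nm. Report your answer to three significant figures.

0.335 nm

With Z = 1 atom per simple cubic cell, a³ = Z·M/(N_A·ρ) = 1 × 209.0 / (6.022 × 10²³ × 9.200 g/cm³) = 3.772 × 10^-23 cm³.
a = (3.772 × 10^-23)^(1/3) = 3.354 × 10^-8 cm = 0.335 nm.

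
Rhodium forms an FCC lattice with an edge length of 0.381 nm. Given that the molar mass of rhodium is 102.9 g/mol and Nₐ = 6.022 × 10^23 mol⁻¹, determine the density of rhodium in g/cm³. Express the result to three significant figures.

12.4 g/cm³

An FCC unit cell contains Z = 4 atoms.
Cell volume: a³ = (0.381 nm)³ = (3.810 × 10^-8 cm)³ = 5.531 × 10^-23 cm³.
ρ = Z·M/(N_A·a³) = 4 × 102.9 / (6.022 × 10²³ × 5.531 × 10^-23) = 12.36 g/cm³.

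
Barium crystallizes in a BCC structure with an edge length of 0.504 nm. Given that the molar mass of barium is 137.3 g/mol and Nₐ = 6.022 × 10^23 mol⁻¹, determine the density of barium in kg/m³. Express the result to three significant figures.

A BCC unit cell contains Z = 2 atoms.
Cell volume: a³ = (0.504 nm)³ = (5.040 × 10^-8 cm)³ = 1.280 × 10^-22 cm³.
ρ = Z·M/(N_A·a³) = 2 × 137.3 / (6.022 × 10²³ × 1.280 × 10^-22) = 3.562 g/cm³ = 3560 kg/m³.

3560 kg/m³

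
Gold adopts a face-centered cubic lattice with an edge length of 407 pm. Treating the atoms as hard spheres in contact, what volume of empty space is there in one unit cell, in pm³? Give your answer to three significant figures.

1.75 × 10^7 pm³

In an FCC lattice atoms touch along the face diagonal, so √2·a = 4r, so r = 0.3536a = 143.9 pm.
V_cell = a³ = 6.742 × 10^7 pm³; V_atoms = 4 × (4/3)πr³ = 4.992 × 10^7 pm³.
Empty space = 6.742 × 10^7 − 4.992 × 10^7 = 1.75 × 10^7 pm³.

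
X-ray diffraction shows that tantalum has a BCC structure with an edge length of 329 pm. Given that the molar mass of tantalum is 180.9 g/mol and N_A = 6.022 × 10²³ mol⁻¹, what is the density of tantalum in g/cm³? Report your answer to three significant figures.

16.9 g/cm³

A BCC unit cell contains Z = 2 atoms.
Cell volume: a³ = (329 pm)³ = (3.290 × 10^-8 cm)³ = 3.561 × 10^-23 cm³.
ρ = Z·M/(N_A·a³) = 2 × 180.9 / (6.022 × 10²³ × 3.561 × 10^-23) = 16.87 g/cm³.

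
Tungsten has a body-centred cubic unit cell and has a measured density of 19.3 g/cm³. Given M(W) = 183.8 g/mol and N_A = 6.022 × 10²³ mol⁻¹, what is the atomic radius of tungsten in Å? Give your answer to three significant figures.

For a BCC cell (Z = 2), a³ = Z·M/(N_A·ρ) = 2 × 183.8 / (6.022 × 10²³ × 19.30) = 3.163 × 10^-23 cm³, so a = 3.162 × 10^-8 cm = 3.162 Å.
Atoms touch along the body diagonal, so √3·a = 4r, so r = 0.4330 × a = 1.37 Å.

1.37 Å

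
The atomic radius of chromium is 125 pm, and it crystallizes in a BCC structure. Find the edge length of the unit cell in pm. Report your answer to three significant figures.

In a BCC lattice, atoms touch along the body diagonal, so √3·a = 4r.
a = 4r/√3 = 4 × 125 / 1.7321 = 289 pm.

289 pm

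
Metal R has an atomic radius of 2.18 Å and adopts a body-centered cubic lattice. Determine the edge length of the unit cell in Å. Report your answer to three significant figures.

5.03 Å

In a BCC lattice, atoms touch along the body diagonal, so √3·a = 4r.
a = 4r/√3 = 4 × 2.18 / 1.7321 = 5.03 Å.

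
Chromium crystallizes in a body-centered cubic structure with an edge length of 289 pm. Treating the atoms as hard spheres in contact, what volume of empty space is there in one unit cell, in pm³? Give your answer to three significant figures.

7.72 × 10^6 pm³

In a BCC lattice atoms touch along the body diagonal, so √3·a = 4r, so r = 0.4330a = 125.1 pm.
V_cell = a³ = 2.414 × 10^7 pm³; V_atoms = 2 × (4/3)πr³ = 1.642 × 10^7 pm³.
Empty space = 2.414 × 10^7 − 1.642 × 10^7 = 7.72 × 10^6 pm³.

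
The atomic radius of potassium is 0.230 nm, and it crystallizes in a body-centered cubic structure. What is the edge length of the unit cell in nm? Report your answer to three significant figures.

0.531 nm

In a BCC lattice, atoms touch along the body diagonal, so √3·a = 4r.
a = 4r/√3 = 4 × 0.230 / 1.7321 = 0.531 nm.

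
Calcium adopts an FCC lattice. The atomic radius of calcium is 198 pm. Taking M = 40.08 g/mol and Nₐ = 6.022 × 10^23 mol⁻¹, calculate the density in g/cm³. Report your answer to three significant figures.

1.52 g/cm³

In an FCC lattice, atoms touch along the face diagonal, so √2·a = 4r, giving a = 560.0 pm = 5.600 × 10^-8 cm.
With Z = 4, ρ = Z·M/(N_A·a³) = 4 × 40.08 / (6.022 × 10²³ × 1.756 × 10^-22) = 1.516 g/cm³.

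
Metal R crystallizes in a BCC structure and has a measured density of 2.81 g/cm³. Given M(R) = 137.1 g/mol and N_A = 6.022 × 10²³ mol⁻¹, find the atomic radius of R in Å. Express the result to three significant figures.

2.36 Å

For a BCC cell (Z = 2), a³ = Z·M/(N_A·ρ) = 2 × 137.1 / (6.022 × 10²³ × 2.810) = 1.620 × 10^-22 cm³, so a = 5.452 × 10^-8 cm = 5.452 Å.
Atoms touch along the body diagonal, so √3·a = 4r, so r = 0.4330 × a = 2.36 Å.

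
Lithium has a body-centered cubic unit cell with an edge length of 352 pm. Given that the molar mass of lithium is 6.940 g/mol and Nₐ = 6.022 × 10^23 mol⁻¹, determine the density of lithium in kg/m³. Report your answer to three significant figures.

A BCC unit cell contains Z = 2 atoms.
Cell volume: a³ = (352 pm)³ = (3.520 × 10^-8 cm)³ = 4.361 × 10^-23 cm³.
ρ = Z·M/(N_A·a³) = 2 × 6.940 / (6.022 × 10²³ × 4.361 × 10^-23) = 0.5285 g/cm³ = 528 kg/m³.

528 kg/m³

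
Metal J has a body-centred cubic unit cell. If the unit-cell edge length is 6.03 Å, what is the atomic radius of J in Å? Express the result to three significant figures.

2.61 Å

In a BCC lattice, atoms touch along the body diagonal, so √3·a = 4r.
r = √3·a/4 = 1.7321 × 6.03 / 4 = 2.61 Å.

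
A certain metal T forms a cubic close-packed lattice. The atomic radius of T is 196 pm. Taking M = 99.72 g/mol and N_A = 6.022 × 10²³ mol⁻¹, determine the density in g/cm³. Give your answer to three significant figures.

In an FCC lattice, atoms touch along the face diagonal, so √2·a = 4r, giving a = 554.4 pm = 5.544 × 10^-8 cm.
With Z = 4, ρ = Z·M/(N_A·a³) = 4 × 99.72 / (6.022 × 10²³ × 1.704 × 10^-22) = 3.888 g/cm³.

3.89 g/cm³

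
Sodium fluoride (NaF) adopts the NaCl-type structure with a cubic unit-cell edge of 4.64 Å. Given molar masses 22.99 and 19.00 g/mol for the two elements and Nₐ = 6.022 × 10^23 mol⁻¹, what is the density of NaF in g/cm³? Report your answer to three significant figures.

The NaCl-type structure contains Z = 4 formula units per cell; M(NaF) = 22.99 + 19.00 = 41.99 g/mol.
a³ = (4.640 × 10^-8 cm)³ = 9.990 × 10^-23 cm³.
ρ = 4 × 41.99 / (6.022 × 10²³ × 9.990 × 10^-23) = 2.792 g/cm³.

2.79 g/cm³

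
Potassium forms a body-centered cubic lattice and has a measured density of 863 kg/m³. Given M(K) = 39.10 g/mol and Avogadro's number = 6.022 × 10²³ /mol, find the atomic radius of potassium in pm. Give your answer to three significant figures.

230 pm

For a BCC cell (Z = 2), a³ = Z·M/(N_A·ρ) = 2 × 39.10 / (6.022 × 10²³ × 0.8630) = 1.505 × 10^-22 cm³, so a = 5.319 × 10^-8 cm = 531.9 pm.
Atoms touch along the body diagonal, so √3·a = 4r, so r = 0.4330 × a = 230 pm.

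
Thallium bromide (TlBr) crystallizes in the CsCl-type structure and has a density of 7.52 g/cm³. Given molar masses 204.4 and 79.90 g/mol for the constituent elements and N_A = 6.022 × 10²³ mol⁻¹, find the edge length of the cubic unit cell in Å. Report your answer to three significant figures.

3.97 Å

M(TlBr) = 284.3 g/mol; Z = 1 formula unit per cell.
a³ = Z·M/(N_A·ρ) = 1 × 284.3 / (6.022 × 10²³ × 7.52) = 6.278 × 10^-23 cm³, so a = 3.974 × 10^-8 cm = 3.97 Å.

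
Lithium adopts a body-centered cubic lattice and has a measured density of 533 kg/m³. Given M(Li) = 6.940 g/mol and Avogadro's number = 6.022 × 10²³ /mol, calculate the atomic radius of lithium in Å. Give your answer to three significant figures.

1.52 Å

For a BCC cell (Z = 2), a³ = Z·M/(N_A·ρ) = 2 × 6.940 / (6.022 × 10²³ × 0.5330) = 4.324 × 10^-23 cm³, so a = 3.510 × 10^-8 cm = 3.510 Å.
Atoms touch along the body diagonal, so √3·a = 4r, so r = 0.4330 × a = 1.52 Å.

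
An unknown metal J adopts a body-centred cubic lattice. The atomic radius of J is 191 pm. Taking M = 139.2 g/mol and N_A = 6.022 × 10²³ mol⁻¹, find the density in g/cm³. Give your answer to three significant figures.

In a BCC lattice, atoms touch along the body diagonal, so √3·a = 4r, giving a = 441.1 pm = 4.411 × 10^-8 cm.
With Z = 2, ρ = Z·M/(N_A·a³) = 2 × 139.2 / (6.022 × 10²³ × 8.582 × 10^-23) = 5.387 g/cm³.

5.39 g/cm³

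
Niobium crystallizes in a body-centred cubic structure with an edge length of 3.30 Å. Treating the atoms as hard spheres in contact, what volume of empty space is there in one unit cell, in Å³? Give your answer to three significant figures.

11.5 Å³

In a BCC lattice atoms touch along the body diagonal, so √3·a = 4r, so r = 0.4330a = 1.429 Å.
V_cell = a³ = 35.94 Å³; V_atoms = 2 × (4/3)πr³ = 24.44 Å³.
Empty space = 35.94 − 24.44 = 11.5 Å³.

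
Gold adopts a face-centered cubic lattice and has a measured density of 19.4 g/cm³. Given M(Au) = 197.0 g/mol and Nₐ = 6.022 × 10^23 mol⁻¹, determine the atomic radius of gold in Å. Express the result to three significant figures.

1.44 Å

For an FCC cell (Z = 4), a³ = Z·M/(N_A·ρ) = 4 × 197.0 / (6.022 × 10²³ × 19.40) = 6.745 × 10^-23 cm³, so a = 4.071 × 10^-8 cm = 4.071 Å.
Atoms touch along the face diagonal, so √2·a = 4r, so r = 0.3536 × a = 1.44 Å.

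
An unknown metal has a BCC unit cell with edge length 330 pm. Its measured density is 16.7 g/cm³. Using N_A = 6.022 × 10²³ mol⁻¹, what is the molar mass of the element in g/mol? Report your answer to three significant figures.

A BCC cell has Z = 2 atoms; a = 3.300 × 10^-8 cm.
M = ρ·N_A·a³/Z = 16.7 × 6.022 × 10²³ × 3.594 × 10^-23 / 2 = 181 g/mol.

181 g/mol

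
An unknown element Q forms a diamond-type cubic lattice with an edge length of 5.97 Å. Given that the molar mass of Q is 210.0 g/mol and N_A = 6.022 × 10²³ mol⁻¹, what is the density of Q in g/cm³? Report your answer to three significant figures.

13.1 g/cm³

A diamond cubic unit cell contains Z = 8 atoms.
Cell volume: a³ = (5.97 Å)³ = (5.970 × 10^-8 cm)³ = 2.128 × 10^-22 cm³.
ρ = Z·M/(N_A·a³) = 8 × 210.0 / (6.022 × 10²³ × 2.128 × 10^-22) = 13.11 g/cm³.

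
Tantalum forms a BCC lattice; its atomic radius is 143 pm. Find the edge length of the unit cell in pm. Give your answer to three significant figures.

330 pm

In a BCC lattice, atoms touch along the body diagonal, so √3·a = 4r.
a = 4r/√3 = 4 × 143 / 1.7321 = 330 pm.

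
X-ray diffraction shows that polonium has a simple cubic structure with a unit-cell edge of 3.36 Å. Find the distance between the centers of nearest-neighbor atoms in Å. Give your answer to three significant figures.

3.36 Å

In a simple cubic structure, atoms touch along the cell edge, so a = 2r; the nearest-neighbor distance equals 2r = 1.000·a.
d = 1.000 × 3.36 = 3.36 Å.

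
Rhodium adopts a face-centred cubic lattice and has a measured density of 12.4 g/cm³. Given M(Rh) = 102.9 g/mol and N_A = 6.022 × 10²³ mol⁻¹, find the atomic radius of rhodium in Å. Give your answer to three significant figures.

1.35 Å

For an FCC cell (Z = 4), a³ = Z·M/(N_A·ρ) = 4 × 102.9 / (6.022 × 10²³ × 12.40) = 5.512 × 10^-23 cm³, so a = 3.806 × 10^-8 cm = 3.806 Å.
Atoms touch along the face diagonal, so √2·a = 4r, so r = 0.3536 × a = 1.35 Å.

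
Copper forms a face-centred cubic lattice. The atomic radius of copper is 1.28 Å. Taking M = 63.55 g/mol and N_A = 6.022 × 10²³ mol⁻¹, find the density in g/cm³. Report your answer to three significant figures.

In an FCC lattice, atoms touch along the face diagonal, so √2·a = 4r, giving a = 3.620 Å = 3.620 × 10^-8 cm.
With Z = 4, ρ = Z·M/(N_A·a³) = 4 × 63.55 / (6.022 × 10²³ × 4.745 × 10^-23) = 8.895 g/cm³.

8.90 g/cm³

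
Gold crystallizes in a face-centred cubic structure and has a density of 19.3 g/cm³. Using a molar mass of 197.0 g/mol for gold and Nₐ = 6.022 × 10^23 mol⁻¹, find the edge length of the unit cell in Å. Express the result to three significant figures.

4.08 Å

With Z = 4 atoms per FCC cell, a³ = Z·M/(N_A·ρ) = 4 × 197.0 / (6.022 × 10²³ × 19.30 g/cm³) = 6.780 × 10^-23 cm³.
a = (6.780 × 10^-23)^(1/3) = 4.078 × 10^-8 cm = 4.08 Å.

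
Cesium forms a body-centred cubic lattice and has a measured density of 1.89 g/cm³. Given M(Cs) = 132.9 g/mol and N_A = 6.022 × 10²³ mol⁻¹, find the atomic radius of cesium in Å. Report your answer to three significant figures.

For a BCC cell (Z = 2), a³ = Z·M/(N_A·ρ) = 2 × 132.9 / (6.022 × 10²³ × 1.890) = 2.335 × 10^-22 cm³, so a = 6.158 × 10^-8 cm = 6.158 Å.
Atoms touch along the body diagonal, so √3·a = 4r, so r = 0.4330 × a = 2.67 Å.

2.67 Å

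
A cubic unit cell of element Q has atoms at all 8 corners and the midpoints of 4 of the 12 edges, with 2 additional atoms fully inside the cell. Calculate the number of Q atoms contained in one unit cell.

4

Corner atoms are shared by 8 cells (1/8 each), edge atoms by 4 (1/4 each), interior atoms are unshared.
Net atoms = 8 × 1/8 + 4 × 1/4 + 2 = 1 + 1 + 2 = 4.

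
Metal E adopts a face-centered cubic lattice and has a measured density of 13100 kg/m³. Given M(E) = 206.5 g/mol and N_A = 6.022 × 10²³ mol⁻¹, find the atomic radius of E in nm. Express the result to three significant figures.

0.167 nm

For an FCC cell (Z = 4), a³ = Z·M/(N_A·ρ) = 4 × 206.5 / (6.022 × 10²³ × 13.10) = 1.047 × 10^-22 cm³, so a = 4.713 × 10^-8 cm = 0.4713 nm.
Atoms touch along the face diagonal, so √2·a = 4r, so r = 0.3536 × a = 0.167 nm.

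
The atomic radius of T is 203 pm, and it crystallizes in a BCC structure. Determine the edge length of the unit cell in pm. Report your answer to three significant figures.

In a BCC lattice, atoms touch along the body diagonal, so √3·a = 4r.
a = 4r/√3 = 4 × 203 / 1.7321 = 469 pm.

469 pm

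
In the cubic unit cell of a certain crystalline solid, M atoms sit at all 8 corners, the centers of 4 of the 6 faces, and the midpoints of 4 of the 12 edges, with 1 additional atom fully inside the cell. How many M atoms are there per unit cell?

5

Corner atoms are shared by 8 cells (1/8 each), face atoms by 2 (1/2 each), edge atoms by 4 (1/4 each), interior atoms are unshared.
Net atoms = 8 × 1/8 + 4 × 1/2 + 4 × 1/4 + 1 = 1 + 2 + 1 + 1 = 5.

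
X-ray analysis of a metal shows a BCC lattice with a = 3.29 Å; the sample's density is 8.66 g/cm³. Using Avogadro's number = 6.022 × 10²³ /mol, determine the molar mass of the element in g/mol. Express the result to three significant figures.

A BCC cell has Z = 2 atoms; a = 3.290 × 10^-8 cm.
M = ρ·N_A·a³/Z = 8.66 × 6.022 × 10²³ × 3.561 × 10^-23 / 2 = 92.9 g/mol.

92.9 g/mol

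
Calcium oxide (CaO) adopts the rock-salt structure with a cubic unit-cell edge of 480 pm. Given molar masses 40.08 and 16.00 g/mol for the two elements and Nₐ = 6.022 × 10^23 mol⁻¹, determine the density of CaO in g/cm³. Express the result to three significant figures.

The rock-salt structure contains Z = 4 formula units per cell; M(CaO) = 40.08 + 16.00 = 56.08 g/mol.
a³ = (4.800 × 10^-8 cm)³ = 1.106 × 10^-22 cm³.
ρ = 4 × 56.08 / (6.022 × 10²³ × 1.106 × 10^-22) = 3.368 g/cm³.

3.37 g/cm³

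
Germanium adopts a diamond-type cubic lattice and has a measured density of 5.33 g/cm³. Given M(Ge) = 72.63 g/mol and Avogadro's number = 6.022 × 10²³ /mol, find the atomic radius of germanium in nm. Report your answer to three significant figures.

For a diamond cubic cell (Z = 8), a³ = Z·M/(N_A·ρ) = 8 × 72.63 / (6.022 × 10²³ × 5.330) = 1.810 × 10^-22 cm³, so a = 5.657 × 10^-8 cm = 0.5657 nm.
Nearest neighbors lie along the body diagonal with √3·a = 8r, so r = 0.2165 × a = 0.122 nm.

0.122 nm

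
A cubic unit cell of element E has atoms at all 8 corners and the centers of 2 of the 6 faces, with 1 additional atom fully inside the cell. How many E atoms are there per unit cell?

3

Corner atoms are shared by 8 cells (1/8 each), face atoms by 2 (1/2 each), interior atoms are unshared.
Net atoms = 8 × 1/8 + 2 × 1/2 + 1 = 1 + 1 + 1 = 3.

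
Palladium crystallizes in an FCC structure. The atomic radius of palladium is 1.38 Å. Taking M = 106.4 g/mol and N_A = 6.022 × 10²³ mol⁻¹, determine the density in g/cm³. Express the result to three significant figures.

In an FCC lattice, atoms touch along the face diagonal, so √2·a = 4r, giving a = 3.903 Å = 3.903 × 10^-8 cm.
With Z = 4, ρ = Z·M/(N_A·a³) = 4 × 106.4 / (6.022 × 10²³ × 5.947 × 10^-23) = 11.88 g/cm³.

11.9 g/cm³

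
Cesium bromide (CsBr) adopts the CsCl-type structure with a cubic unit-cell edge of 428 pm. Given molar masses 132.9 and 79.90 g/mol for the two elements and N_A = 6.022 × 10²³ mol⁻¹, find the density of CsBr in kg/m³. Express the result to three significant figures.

The CsCl-type structure contains Z = 1 formula unit per cell; M(CsBr) = 132.9 + 79.90 = 212.8 g/mol.
a³ = (4.280 × 10^-8 cm)³ = 7.840 × 10^-23 cm³.
ρ = 1 × 212.8 / (6.022 × 10²³ × 7.840 × 10^-23) = 4.507 g/cm³ = 4510 kg/m³.

4510 kg/m³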